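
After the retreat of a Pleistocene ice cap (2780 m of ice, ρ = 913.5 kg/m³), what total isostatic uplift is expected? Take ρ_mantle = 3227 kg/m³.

Removing the load lets mantle flow back in; uplift u satisfies ρ_ice t = ρ_m u.
u = t ρ_ice/ρ_m = 2780 m × 913.5/3227 = 787 m.

787 m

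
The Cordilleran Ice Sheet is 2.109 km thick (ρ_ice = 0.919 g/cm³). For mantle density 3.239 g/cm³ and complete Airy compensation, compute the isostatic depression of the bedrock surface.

0.598 km

For local isostatic compensation: the ice load ρ_ice t is balanced by mantle displaced below, ρ_m s.
s = t ρ_ice / ρ_m = 2.109 km × 0.919/3.239 = 0.598 km.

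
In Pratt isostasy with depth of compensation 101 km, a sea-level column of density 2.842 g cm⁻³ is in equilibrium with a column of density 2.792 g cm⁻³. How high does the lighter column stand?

1.81 km

ρ_ref D = ρ (D + h) → h = D (ρ_ref − ρ)/ρ.
h = 101 km × (2.842 − 2.792)/2.792 = 1.81 km.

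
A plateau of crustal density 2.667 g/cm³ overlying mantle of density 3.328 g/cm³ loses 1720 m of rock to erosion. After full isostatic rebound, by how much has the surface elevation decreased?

342 m

Rebound u = e ρ_c/ρ_m = 1720 m × 2.667/3.328 = 1378 m.
Net surface drop = e − u = 1720 m − 1378 m = e (ρ_m − ρ_c)/ρ_m = 342 m.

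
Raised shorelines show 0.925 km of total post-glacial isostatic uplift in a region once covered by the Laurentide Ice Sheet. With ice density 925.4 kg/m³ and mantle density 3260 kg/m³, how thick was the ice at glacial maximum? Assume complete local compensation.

3.26 km

u = t ρ_ice/ρ_m → t = u ρ_m/ρ_ice = 0.925 km × 3260/925.4 = 3.26 km.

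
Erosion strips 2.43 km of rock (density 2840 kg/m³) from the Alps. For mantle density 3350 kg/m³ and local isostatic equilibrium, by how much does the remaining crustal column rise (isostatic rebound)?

Unloading: uplift u = e ρ_c/ρ_m = 2.43 km × 2840/3350 = 2.06 km.

2.06 km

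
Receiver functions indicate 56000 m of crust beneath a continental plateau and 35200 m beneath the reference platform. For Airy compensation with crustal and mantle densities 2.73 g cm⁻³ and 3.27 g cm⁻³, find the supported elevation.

Excess crust Δ = 56000 m − 35200 m = 20800 m, split between elevation h and root r with h + r = Δ.
Airy balance ρ_c h = (ρ_m − ρ_c) r gives r = h ρ_c/(ρ_m − ρ_c), so h (1 + ρ_c/(ρ_m − ρ_c)) = Δ, i.e. h = Δ (ρ_m − ρ_c)/ρ_m.
h = 20800 m × 0.54/3.27 = 3430 m.

3430 m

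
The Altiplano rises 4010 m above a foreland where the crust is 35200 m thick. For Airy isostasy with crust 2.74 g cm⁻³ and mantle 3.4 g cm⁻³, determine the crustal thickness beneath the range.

Root depth r = h ρ_c / (ρ_m − ρ_c) = 4010 m × 2.74 / 0.66 = 16650 m.
Total thickness = T + h + r = 35200 m + 4010 m + 16650 m = 55900 m.

55900 m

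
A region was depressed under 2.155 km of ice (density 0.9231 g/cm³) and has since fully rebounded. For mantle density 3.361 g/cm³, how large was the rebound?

Removing the load lets mantle flow back in; uplift u satisfies ρ_ice t = ρ_m u.
u = t ρ_ice/ρ_m = 2.155 km × 0.9231/3.361 = 0.592 km.

0.592 km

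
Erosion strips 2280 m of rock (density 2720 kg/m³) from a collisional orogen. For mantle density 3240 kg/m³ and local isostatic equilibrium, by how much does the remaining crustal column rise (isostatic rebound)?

1910 m

Unloading: uplift u = e ρ_c/ρ_m = 2280 m × 2720/3240 = 1910 m.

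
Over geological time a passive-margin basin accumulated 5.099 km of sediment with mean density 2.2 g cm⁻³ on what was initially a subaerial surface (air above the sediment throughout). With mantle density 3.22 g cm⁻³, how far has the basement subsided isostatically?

3.48 km

Subaerial load: s = t ρ_sed / ρ_m = 5.099 km × 2.2/3.22 = 3.48 km.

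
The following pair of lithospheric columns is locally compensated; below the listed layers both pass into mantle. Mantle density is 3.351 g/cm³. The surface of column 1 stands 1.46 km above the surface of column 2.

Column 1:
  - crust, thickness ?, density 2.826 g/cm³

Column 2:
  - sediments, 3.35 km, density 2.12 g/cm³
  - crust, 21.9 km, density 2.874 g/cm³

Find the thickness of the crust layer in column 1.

Take the compensation level at the base of the deeper column (depth z_c below the surface of column 1) and equate Σ ρ_i t_i down to z_c; mantle fills any gap and the z_c terms cancel.
Column 1: x×2.826 + (z_c − 0 − x)×3.351
Column 2: 1.46×0 + 3.35×2.12 + 21.9×2.874 + (z_c − 1.46 − 25.25)×3.351
The z_c×3.351 term appears on both sides and cancels. Collect the known terms of each column as K = Σ(ρt)_known − 3.351 × (depth of known layers): K_1 = 0 − 3.351×0 = 0; K_2 = 70.0426 − 3.351×(1.46 + 25.25) = −19.46261.
Balance: K_1 − x×(3.351 − 2.826) = K_2, so x = (K_1 − K_2)/(3.351 − 2.826) = 19.4626/0.525 = 37.1 km.

37.1 km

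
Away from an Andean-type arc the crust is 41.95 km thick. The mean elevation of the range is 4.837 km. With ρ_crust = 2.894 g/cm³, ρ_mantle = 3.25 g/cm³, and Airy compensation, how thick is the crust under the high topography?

Root depth r = h ρ_c / (ρ_m − ρ_c) = 4.837 km × 2.894 / 0.356 = 39.32 km.
Total thickness = T + h + r = 41.95 km + 4.837 km + 39.32 km = 86.1 km.

86.1 km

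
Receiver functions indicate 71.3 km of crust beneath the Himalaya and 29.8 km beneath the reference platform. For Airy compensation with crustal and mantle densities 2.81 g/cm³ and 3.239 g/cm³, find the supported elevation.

Excess crust Δ = 71.3 km − 29.8 km = 41.5 km, split between elevation h and root r with h + r = Δ.
Airy balance ρ_c h = (ρ_m − ρ_c) r gives r = h ρ_c/(ρ_m − ρ_c), so h (1 + ρ_c/(ρ_m − ρ_c)) = Δ, i.e. h = Δ (ρ_m − ρ_c)/ρ_m.
h = 41.5 km × 0.429/3.239 = 5.5 km.

5.5 km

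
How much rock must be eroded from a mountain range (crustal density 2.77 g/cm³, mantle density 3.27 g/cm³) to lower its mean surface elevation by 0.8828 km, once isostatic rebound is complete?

5.77 km

Net drop Δ = e − u = e − e ρ_c/ρ_m = e (ρ_m − ρ_c)/ρ_m.
e = Δ ρ_m/(ρ_m − ρ_c) = 0.8828 km × 3.27/0.5 = 5.77 km.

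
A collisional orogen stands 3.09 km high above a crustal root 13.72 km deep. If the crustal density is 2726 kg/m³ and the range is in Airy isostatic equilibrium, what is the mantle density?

3340 kg/m³

Airy balance: ρ_c h = (ρ_m − ρ_c) r → ρ_m = ρ_c (1 + h/r).
ρ_m = 2726 × (1 + 3.09 km/13.72 km) = 3340 kg/m³.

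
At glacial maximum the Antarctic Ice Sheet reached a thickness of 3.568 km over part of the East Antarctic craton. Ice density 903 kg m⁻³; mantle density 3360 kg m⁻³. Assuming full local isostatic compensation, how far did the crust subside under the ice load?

Isostatic balance requires: the ice load ρ_ice t is balanced by mantle displaced below, ρ_m s.
s = t ρ_ice / ρ_m = 3.568 km × 903/3360 = 0.959 km.

0.959 km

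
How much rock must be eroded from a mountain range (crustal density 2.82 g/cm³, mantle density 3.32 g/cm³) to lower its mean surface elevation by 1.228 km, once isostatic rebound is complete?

Net drop Δ = e − u = e − e ρ_c/ρ_m = e (ρ_m − ρ_c)/ρ_m.
e = Δ ρ_m/(ρ_m − ρ_c) = 1.228 km × 3.32/0.5 = 8.15 km.

8.15 km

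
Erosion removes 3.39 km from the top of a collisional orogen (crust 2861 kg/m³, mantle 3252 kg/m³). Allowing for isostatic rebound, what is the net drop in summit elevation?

0.408 km

Rebound u = e ρ_c/ρ_m = 3.39 km × 2861/3252 = 2.982 km.
Net surface drop = e − u = 3.39 km − 2.982 km = e (ρ_m − ρ_c)/ρ_m = 0.408 km.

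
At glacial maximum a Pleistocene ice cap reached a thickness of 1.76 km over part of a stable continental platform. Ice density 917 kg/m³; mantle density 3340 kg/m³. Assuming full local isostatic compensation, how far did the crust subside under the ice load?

Balancing pressure at the compensation depth: the ice load ρ_ice t is balanced by mantle displaced below, ρ_m s.
s = t ρ_ice / ρ_m = 1.76 km × 917/3340 = 0.483 km.

0.483 km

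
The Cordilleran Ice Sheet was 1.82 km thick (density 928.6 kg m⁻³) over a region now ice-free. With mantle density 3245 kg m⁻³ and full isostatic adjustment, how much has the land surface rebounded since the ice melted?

Removing the load lets mantle flow back in; uplift u satisfies ρ_ice t = ρ_m u.
u = t ρ_ice/ρ_m = 1.82 km × 928.6/3245 = 0.521 km.

0.521 km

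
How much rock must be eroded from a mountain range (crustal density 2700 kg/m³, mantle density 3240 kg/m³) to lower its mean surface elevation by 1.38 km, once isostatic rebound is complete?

8.28 km

Net drop Δ = e − u = e − e ρ_c/ρ_m = e (ρ_m − ρ_c)/ρ_m.
e = Δ ρ_m/(ρ_m − ρ_c) = 1.38 km × 3240/540 = 8.28 km.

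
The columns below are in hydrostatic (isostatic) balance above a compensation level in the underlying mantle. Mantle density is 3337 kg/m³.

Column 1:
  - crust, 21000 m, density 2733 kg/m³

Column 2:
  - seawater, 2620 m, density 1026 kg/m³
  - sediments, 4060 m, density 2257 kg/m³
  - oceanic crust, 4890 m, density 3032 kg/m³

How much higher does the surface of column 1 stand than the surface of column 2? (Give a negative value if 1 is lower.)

226 m

For any compensation level in the mantle, the mantle terms cancel and isostasy reduces to e = (Σt_1 − Σt_2) − (Σ(ρt)_1 − Σ(ρt)_2) / ρ_m.
Σt_1 = 21000 m; Σt_2 = 11570 m; Σ(ρt)_1 = 57393000; Σ(ρt)_2 = 26678020 (in m·kg/m³).
e = (21000 − 11570) − (57393000 − 26678020) / 3337 = 226 m.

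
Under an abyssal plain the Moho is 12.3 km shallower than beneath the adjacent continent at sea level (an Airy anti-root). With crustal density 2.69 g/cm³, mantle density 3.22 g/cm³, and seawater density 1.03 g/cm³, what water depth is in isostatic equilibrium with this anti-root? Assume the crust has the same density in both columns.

Replacing a thickness d of crust by seawater at the top must be balanced by replacing crust with mantle at the base: d (ρ_c − ρ_w) = a (ρ_m − ρ_c).
d = a (ρ_m − ρ_c)/(ρ_c − ρ_w) = 12.3 km × 0.53/1.66 = 3.93 km.

3.93 km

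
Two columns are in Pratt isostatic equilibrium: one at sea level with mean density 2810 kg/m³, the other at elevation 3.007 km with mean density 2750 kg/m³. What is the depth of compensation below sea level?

138 km

ρ_ref D = ρ (D + h) → D (ρ_ref − ρ) = ρ h.
D = ρ h/(ρ_ref − ρ) = 2750 × 3.007 km/(2810 − 2750) = 138 km.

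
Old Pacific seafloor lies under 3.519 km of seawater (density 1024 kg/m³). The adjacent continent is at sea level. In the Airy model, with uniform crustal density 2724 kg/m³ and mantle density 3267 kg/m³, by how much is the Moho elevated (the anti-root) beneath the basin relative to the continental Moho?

11 km

In Airy isostatic equilibrium: replacing crust with seawater at the top is compensated by replacing crust with mantle at the base: d (ρ_c − ρ_w) = a (ρ_m − ρ_c).
a = d (ρ_c − ρ_w)/(ρ_m − ρ_c) = 3.519 km × 1700/543 = 11 km.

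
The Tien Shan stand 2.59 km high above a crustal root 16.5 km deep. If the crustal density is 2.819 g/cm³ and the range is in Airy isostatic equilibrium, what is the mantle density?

Airy balance: ρ_c h = (ρ_m − ρ_c) r → ρ_m = ρ_c (1 + h/r).
ρ_m = 2.819 × (1 + 2.59 km/16.5 km) = 3.26 g/cm³.

3.26 g/cm³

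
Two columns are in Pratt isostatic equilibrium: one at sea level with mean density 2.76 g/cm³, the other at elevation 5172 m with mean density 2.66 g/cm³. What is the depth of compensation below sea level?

138000 m

ρ_ref D = ρ (D + h) → D (ρ_ref − ρ) = ρ h.
D = ρ h/(ρ_ref − ρ) = 2.66 × 5172 m/(2.76 − 2.66) = 138000 m.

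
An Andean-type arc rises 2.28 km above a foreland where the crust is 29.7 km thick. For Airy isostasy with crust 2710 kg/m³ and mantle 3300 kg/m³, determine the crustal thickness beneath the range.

42.5 km

Root depth r = h ρ_c / (ρ_m − ρ_c) = 2.28 km × 2710 / 590 = 10.47 km.
Total thickness = T + h + r = 29.7 km + 2.28 km + 10.47 km = 42.5 km.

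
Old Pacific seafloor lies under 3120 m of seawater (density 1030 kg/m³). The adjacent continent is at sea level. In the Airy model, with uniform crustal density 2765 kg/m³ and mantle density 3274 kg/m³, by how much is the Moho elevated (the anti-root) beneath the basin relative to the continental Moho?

10600 m

Equating mass per unit area of the two columns: replacing crust with seawater at the top is compensated by replacing crust with mantle at the base: d (ρ_c − ρ_w) = a (ρ_m − ρ_c).
a = d (ρ_c − ρ_w)/(ρ_m − ρ_c) = 3120 m × 1735/509 = 10600 m.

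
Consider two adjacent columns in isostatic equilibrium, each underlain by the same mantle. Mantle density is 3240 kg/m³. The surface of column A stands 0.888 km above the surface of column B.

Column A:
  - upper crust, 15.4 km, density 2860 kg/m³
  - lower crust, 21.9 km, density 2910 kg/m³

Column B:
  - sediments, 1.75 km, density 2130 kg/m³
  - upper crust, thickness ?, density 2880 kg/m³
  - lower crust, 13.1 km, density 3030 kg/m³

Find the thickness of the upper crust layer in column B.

15.3 km

Take the compensation level at the base of the deeper column (depth z_c below the surface of column A) and equate Σ ρ_i t_i down to z_c; mantle fills any gap and the z_c terms cancel.
Column A: 15.4×2860 + 21.9×2910 + (z_c − 37.3)×3240
Column B: 0.888×0 + 1.75×2130 + x×2880 + 13.1×3030 + (z_c − 0.888 − 14.85 − x)×3240
The z_c×3240 term appears on both sides and cancels. Collect the known terms of each column as K = Σ(ρt)_known − 3240 × (depth of known layers): K_A = 107773 − 3240×37.3 = −13079; K_B = 43420.5 − 3240×(0.888 + 14.85) = −7570.62.
Balance: K_A = K_B − x×(3240 − 2880), so x = (K_B − K_A)/(3240 − 2880) = 5508.38/360 = 15.3 km.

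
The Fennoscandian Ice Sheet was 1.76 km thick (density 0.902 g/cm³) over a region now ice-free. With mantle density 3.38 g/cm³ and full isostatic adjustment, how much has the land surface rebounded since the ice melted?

Removing the load lets mantle flow back in; uplift u satisfies ρ_ice t = ρ_m u.
u = t ρ_ice/ρ_m = 1.76 km × 0.902/3.38 = 0.47 km.

0.47 km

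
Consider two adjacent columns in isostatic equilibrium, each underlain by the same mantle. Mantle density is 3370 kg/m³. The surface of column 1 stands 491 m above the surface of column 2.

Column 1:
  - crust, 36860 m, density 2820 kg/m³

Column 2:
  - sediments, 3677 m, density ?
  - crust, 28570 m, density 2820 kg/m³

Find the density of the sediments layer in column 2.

Take the compensation level at the base of the deeper column (depth z_c below the surface of column 1) and equate Σ ρ_i t_i down to z_c; mantle fills any gap and the z_c terms cancel.
Column 1: 36860×2820 + (z_c − 36860)×3370
Column 2: 491×0 + 3677×ρ + 28570×2820 + (z_c − 491 − 32247)×3370
The z_c×3370 term appears on both sides and cancels. Collect the known terms of each column as K = Σ(ρt)_known − 3370 × (depth of known layers): K_1 = 103945200 − 3370×36860 = −20273000; K_2 = 80567400 − 3370×(491 + 32247) = −29759660.
Balance: K_1 = K_2 + 3677×ρ, so ρ = (K_1 − K_2)/3677 = 9486660/3677 = 2580 kg/m³.

2580 kg/m³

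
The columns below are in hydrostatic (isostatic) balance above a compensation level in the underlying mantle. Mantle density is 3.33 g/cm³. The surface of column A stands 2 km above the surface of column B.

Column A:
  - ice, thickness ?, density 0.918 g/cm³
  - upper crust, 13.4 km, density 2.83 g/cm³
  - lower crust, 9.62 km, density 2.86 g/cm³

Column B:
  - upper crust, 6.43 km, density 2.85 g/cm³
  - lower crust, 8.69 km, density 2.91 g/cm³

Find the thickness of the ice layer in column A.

0.902 km

Take the compensation level at the base of the deeper column (depth z_c below the surface of column A) and equate Σ ρ_i t_i down to z_c; mantle fills any gap and the z_c terms cancel.
Column A: x×0.918 + 13.4×2.83 + 9.62×2.86 + (z_c − 23.02 − x)×3.33
Column B: 2×0 + 6.43×2.85 + 8.69×2.91 + (z_c − 2 − 15.12)×3.33
The z_c×3.33 term appears on both sides and cancels. Collect the known terms of each column as K = Σ(ρt)_known − 3.33 × (depth of known layers): K_A = 65.4352 − 3.33×23.02 = −11.2214; K_B = 43.6134 − 3.33×(2 + 15.12) = −13.3962.
Balance: K_A − x×(3.33 − 0.918) = K_B, so x = (K_A − K_B)/(3.33 − 0.918) = 2.1748/2.412 = 0.902 km.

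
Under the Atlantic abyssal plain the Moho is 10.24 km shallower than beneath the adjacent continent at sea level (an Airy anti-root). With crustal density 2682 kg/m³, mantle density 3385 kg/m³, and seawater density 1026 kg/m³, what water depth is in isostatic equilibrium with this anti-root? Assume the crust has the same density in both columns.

Replacing a thickness d of crust by seawater at the top must be balanced by replacing crust with mantle at the base: d (ρ_c − ρ_w) = a (ρ_m − ρ_c).
d = a (ρ_m − ρ_c)/(ρ_c − ρ_w) = 10.24 km × 703/1656 = 4.35 km.

4.35 km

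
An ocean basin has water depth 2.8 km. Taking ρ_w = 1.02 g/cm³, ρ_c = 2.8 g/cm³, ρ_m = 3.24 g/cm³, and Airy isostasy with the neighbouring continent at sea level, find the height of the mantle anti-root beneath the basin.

Equating mass per unit area of the two columns: replacing crust with seawater at the top is compensated by replacing crust with mantle at the base: d (ρ_c − ρ_w) = a (ρ_m − ρ_c).
a = d (ρ_c − ρ_w)/(ρ_m − ρ_c) = 2.8 km × 1.78/0.44 = 11.3 km.

11.3 km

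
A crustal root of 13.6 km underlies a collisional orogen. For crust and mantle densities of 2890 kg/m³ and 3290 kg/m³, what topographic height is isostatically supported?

1.88 km

Equating mass per unit area of the two columns: ρ_c h = (ρ_m − ρ_c) r.
h = r (ρ_m − ρ_c) / ρ_c = 13.6 km × (3290 − 2890) / 2890 = 1.88 km.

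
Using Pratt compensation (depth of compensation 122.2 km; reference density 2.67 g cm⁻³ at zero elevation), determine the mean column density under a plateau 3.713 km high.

2.59 g cm⁻³

Pratt balance: ρ_ref D = ρ (D + h).
ρ = ρ_ref D/(D + h) = 2.67 × 122.2 km/(122.2 km + 3.713 km) = 2.59 g cm⁻³.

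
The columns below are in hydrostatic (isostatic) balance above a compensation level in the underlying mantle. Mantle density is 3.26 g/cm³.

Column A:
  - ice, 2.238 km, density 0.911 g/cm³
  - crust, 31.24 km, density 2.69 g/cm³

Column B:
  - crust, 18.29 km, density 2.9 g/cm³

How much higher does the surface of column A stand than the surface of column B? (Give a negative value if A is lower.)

5.06 km

For any compensation level in the mantle, the mantle terms cancel and isostasy reduces to e = (Σt_A − Σt_B) − (Σ(ρt)_A − Σ(ρt)_B) / ρ_m.
Σt_A = 33.478 km; Σt_B = 18.29 km; Σ(ρt)_A = 86.074418; Σ(ρt)_B = 53.041 (in km·g/cm³).
e = (33.478 − 18.29) − (86.074418 − 53.041) / 3.26 = 5.06 km.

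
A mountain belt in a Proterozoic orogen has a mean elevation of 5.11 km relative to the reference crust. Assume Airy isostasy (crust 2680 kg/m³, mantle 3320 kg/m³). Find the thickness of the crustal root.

Isostatic balance requires: the weight of the topography is balanced by the buoyancy of the root, ρ_c h = (ρ_m − ρ_c) r.
r = h · ρ_c / (ρ_m − ρ_c) = 5.11 km × 2680 / (3320 − 2680) = 21.4 km.

21.4 km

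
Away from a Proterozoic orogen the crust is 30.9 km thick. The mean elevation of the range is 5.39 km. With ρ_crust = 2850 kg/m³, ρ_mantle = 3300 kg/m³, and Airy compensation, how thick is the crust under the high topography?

Root depth r = h ρ_c / (ρ_m − ρ_c) = 5.39 km × 2850 / 450 = 34.14 km.
Total thickness = T + h + r = 30.9 km + 5.39 km + 34.14 km = 70.4 km.

70.4 km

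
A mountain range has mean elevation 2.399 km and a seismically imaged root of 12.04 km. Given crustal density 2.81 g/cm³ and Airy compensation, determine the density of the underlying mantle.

Airy balance: ρ_c h = (ρ_m − ρ_c) r → ρ_m = ρ_c (1 + h/r).
ρ_m = 2.81 × (1 + 2.399 km/12.04 km) = 3.37 g/cm³.

3.37 g/cm³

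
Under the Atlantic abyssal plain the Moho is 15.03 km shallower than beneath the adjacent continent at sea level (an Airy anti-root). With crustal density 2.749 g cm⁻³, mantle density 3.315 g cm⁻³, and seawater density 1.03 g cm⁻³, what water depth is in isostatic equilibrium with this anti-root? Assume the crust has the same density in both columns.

Replacing a thickness d of crust by seawater at the top must be balanced by replacing crust with mantle at the base: d (ρ_c − ρ_w) = a (ρ_m − ρ_c).
d = a (ρ_m − ρ_c)/(ρ_c − ρ_w) = 15.03 km × 0.566/1.719 = 4.95 km.

4.95 km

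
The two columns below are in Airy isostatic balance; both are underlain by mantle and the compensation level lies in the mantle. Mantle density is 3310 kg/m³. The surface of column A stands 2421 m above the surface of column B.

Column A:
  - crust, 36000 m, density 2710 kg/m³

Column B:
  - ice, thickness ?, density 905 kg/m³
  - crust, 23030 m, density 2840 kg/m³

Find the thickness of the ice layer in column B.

Take the compensation level at the base of the deeper column (depth z_c below the surface of column A) and equate Σ ρ_i t_i down to z_c; mantle fills any gap and the z_c terms cancel.
Column A: 36000×2710 + (z_c − 36000)×3310
Column B: 2421×0 + x×905 + 23030×2840 + (z_c − 2421 − 23030 − x)×3310
The z_c×3310 term appears on both sides and cancels. Collect the known terms of each column as K = Σ(ρt)_known − 3310 × (depth of known layers): K_A = 97560000 − 3310×36000 = −21600000; K_B = 65405200 − 3310×(2421 + 23030) = −18837610.
Balance: K_A = K_B − x×(3310 − 905), so x = (K_B − K_A)/(3310 − 905) = 2762390/2405 = 1150 m.

1150 m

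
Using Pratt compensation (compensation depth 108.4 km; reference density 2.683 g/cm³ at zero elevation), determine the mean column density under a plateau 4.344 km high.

2.58 g/cm³

Pratt balance: ρ_ref D = ρ (D + h).
ρ = ρ_ref D/(D + h) = 2.683 × 108.4 km/(108.4 km + 4.344 km) = 2.58 g/cm³.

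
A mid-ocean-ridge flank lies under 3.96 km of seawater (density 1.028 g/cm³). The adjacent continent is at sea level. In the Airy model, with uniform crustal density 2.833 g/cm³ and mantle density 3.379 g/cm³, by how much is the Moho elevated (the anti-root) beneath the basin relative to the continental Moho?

13.1 km

In Airy isostatic equilibrium: replacing crust with seawater at the top is compensated by replacing crust with mantle at the base: d (ρ_c − ρ_w) = a (ρ_m − ρ_c).
a = d (ρ_c − ρ_w)/(ρ_m − ρ_c) = 3.96 km × 1.805/0.546 = 13.1 km.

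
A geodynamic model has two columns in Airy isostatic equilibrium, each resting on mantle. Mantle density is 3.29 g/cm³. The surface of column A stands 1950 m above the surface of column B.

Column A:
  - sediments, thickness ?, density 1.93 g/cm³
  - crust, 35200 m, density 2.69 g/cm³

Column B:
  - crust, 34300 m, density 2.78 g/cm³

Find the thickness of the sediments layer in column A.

Take the compensation level at the base of the deeper column (depth z_c below the surface of column A) and equate Σ ρ_i t_i down to z_c; mantle fills any gap and the z_c terms cancel.
Column A: x×1.93 + 35200×2.69 + (z_c − 35200 − x)×3.29
Column B: 1950×0 + 34300×2.78 + (z_c − 1950 − 34300)×3.29
The z_c×3.29 term appears on both sides and cancels. Collect the known terms of each column as K = Σ(ρt)_known − 3.29 × (depth of known layers): K_A = 94688 − 3.29×35200 = −21120; K_B = 95354 − 3.29×(1950 + 34300) = −23908.5.
Balance: K_A − x×(3.29 − 1.93) = K_B, so x = (K_A − K_B)/(3.29 − 1.93) = 2788.5/1.36 = 2050 m.

2050 m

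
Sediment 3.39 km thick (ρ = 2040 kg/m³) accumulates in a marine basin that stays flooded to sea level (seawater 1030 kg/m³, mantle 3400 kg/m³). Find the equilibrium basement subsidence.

1.44 km

Submarine loading: the sediment displaces seawater, and the subsidence is in turn flooded, so s (ρ_m − ρ_w) = t (ρ_sed − ρ_w).
s = 3.39 km × (2040 − 1030) / (3400 − 1030) = 1.44 km.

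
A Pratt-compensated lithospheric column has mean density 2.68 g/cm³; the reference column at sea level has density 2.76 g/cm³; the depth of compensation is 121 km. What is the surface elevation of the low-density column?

3.61 km

ρ_ref D = ρ (D + h) → h = D (ρ_ref − ρ)/ρ.
h = 121 km × (2.76 − 2.68)/2.68 = 3.61 km.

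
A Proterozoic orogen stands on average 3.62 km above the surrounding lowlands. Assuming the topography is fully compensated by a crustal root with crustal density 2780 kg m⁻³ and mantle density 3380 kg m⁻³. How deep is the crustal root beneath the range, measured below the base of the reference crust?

16.8 km

For local isostatic compensation: the weight of the topography is balanced by the buoyancy of the root, ρ_c h = (ρ_m − ρ_c) r.
r = h · ρ_c / (ρ_m − ρ_c) = 3.62 km × 2780 / (3380 − 2780) = 16.8 km.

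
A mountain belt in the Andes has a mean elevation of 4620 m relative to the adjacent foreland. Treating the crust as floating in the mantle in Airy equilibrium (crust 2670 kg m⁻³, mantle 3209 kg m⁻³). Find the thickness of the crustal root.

By Archimedes' principle applied to the lithosphere: the weight of the topography is balanced by the buoyancy of the root, ρ_c h = (ρ_m − ρ_c) r.
r = h · ρ_c / (ρ_m − ρ_c) = 4620 m × 2670 / (3209 − 2670) = 22900 m.

22900 m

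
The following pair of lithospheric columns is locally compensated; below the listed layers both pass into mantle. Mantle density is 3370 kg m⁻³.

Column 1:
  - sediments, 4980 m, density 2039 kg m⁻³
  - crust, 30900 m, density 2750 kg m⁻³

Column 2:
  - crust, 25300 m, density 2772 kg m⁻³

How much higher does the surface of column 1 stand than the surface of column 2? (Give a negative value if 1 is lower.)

3160 m

For any compensation level in the mantle, the mantle terms cancel and isostasy reduces to e = (Σt_1 − Σt_2) − (Σ(ρt)_1 − Σ(ρt)_2) / ρ_m.
Σt_1 = 35880 m; Σt_2 = 25300 m; Σ(ρt)_1 = 95129220; Σ(ρt)_2 = 70131600 (in m·kg m⁻³).
e = (35880 − 25300) − (95129220 − 70131600) / 3370 = 3160 m.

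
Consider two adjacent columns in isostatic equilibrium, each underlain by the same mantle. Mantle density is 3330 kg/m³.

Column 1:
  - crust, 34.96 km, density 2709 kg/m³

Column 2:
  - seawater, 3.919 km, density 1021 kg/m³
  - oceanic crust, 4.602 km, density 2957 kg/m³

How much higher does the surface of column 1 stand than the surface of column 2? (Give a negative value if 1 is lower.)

For any compensation level in the mantle, the mantle terms cancel and isostasy reduces to e = (Σt_1 − Σt_2) − (Σ(ρt)_1 − Σ(ρt)_2) / ρ_m.
Σt_1 = 34.96 km; Σt_2 = 8.521 km; Σ(ρt)_1 = 94706.64; Σ(ρt)_2 = 17609.413 (in km·kg/m³).
e = (34.96 − 8.521) − (94706.64 − 17609.413) / 3330 = 3.29 km.

3.29 km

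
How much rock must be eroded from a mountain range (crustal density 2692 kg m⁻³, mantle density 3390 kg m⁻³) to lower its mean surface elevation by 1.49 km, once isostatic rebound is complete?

Net drop Δ = e − u = e − e ρ_c/ρ_m = e (ρ_m − ρ_c)/ρ_m.
e = Δ ρ_m/(ρ_m − ρ_c) = 1.49 km × 3390/698 = 7.24 km.

7.24 km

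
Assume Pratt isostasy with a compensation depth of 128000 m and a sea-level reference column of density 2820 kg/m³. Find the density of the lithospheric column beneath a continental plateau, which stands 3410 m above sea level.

Pratt balance: ρ_ref D = ρ (D + h).
ρ = ρ_ref D/(D + h) = 2820 × 128000 m/(128000 m + 3410 m) = 2750 kg/m³.

2750 kg/m³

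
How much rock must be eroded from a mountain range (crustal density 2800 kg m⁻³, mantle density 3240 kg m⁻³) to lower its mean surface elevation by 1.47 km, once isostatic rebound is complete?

10.8 km

Net drop Δ = e − u = e − e ρ_c/ρ_m = e (ρ_m − ρ_c)/ρ_m.
e = Δ ρ_m/(ρ_m − ρ_c) = 1.47 km × 3240/440 = 10.8 km.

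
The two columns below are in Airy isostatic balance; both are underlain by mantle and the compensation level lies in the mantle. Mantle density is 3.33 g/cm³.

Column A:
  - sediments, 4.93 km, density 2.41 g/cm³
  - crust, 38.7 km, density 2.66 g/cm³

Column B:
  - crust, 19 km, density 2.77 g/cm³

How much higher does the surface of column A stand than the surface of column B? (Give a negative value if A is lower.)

For any compensation level in the mantle, the mantle terms cancel and isostasy reduces to e = (Σt_A − Σt_B) − (Σ(ρt)_A − Σ(ρt)_B) / ρ_m.
Σt_A = 43.63 km; Σt_B = 19 km; Σ(ρt)_A = 114.8233; Σ(ρt)_B = 52.63 (in km·g/cm³).
e = (43.63 − 19) − (114.8233 − 52.63) / 3.33 = 5.95 km.

5.95 km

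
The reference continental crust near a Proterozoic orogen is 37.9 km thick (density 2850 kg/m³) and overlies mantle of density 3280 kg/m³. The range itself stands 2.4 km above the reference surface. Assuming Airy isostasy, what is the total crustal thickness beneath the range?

56.2 km

Root depth r = h ρ_c / (ρ_m − ρ_c) = 2.4 km × 2850 / 430 = 15.91 km.
Total thickness = T + h + r = 37.9 km + 2.4 km + 15.91 km = 56.2 km.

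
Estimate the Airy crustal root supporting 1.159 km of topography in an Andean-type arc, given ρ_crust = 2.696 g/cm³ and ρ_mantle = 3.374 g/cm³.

4.61 km

Equating mass per unit area of the two columns: the weight of the topography is balanced by the buoyancy of the root, ρ_c h = (ρ_m − ρ_c) r.
r = h · ρ_c / (ρ_m − ρ_c) = 1.159 km × 2.696 / (3.374 − 2.696) = 4.61 km.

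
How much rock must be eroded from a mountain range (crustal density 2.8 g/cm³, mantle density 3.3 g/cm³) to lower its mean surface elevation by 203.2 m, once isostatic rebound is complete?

Net drop Δ = e − u = e − e ρ_c/ρ_m = e (ρ_m − ρ_c)/ρ_m.
e = Δ ρ_m/(ρ_m − ρ_c) = 203.2 m × 3.3/0.5 = 1340 m.

1340 m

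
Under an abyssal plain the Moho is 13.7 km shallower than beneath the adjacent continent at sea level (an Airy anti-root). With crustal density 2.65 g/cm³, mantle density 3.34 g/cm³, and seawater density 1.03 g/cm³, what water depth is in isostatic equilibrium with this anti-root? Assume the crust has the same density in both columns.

Replacing a thickness d of crust by seawater at the top must be balanced by replacing crust with mantle at the base: d (ρ_c − ρ_w) = a (ρ_m − ρ_c).
d = a (ρ_m − ρ_c)/(ρ_c − ρ_w) = 13.7 km × 0.69/1.62 = 5.84 km.

5.84 km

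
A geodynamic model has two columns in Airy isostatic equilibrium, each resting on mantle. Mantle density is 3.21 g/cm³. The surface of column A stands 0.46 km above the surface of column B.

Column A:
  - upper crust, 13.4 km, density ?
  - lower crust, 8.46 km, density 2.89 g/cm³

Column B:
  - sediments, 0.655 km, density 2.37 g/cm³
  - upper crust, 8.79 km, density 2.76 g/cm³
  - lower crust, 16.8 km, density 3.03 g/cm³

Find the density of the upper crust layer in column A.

Take the compensation level at the base of the deeper column (depth z_c below the surface of column A) and equate Σ ρ_i t_i down to z_c; mantle fills any gap and the z_c terms cancel.
Column A: 13.4×ρ + 8.46×2.89 + (z_c − 21.86)×3.21
Column B: 0.46×0 + 0.655×2.37 + 8.79×2.76 + 16.8×3.03 + (z_c − 0.46 − 26.245)×3.21
The z_c×3.21 term appears on both sides and cancels. Collect the known terms of each column as K = Σ(ρt)_known − 3.21 × (depth of known layers): K_A = 24.4494 − 3.21×21.86 = −45.7212; K_B = 76.71675 − 3.21×(0.46 + 26.245) = −9.0063.
Balance: K_A + 13.4×ρ = K_B, so ρ = (K_B − K_A)/13.4 = 36.7149/13.4 = 2.74 g/cm³.

2.74 g/cm³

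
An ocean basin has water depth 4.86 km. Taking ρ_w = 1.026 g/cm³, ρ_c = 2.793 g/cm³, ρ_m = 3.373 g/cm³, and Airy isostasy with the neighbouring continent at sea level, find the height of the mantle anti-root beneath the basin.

In Airy isostatic equilibrium: replacing crust with seawater at the top is compensated by replacing crust with mantle at the base: d (ρ_c − ρ_w) = a (ρ_m − ρ_c).
a = d (ρ_c − ρ_w)/(ρ_m − ρ_c) = 4.86 km × 1.767/0.58 = 14.8 km.

14.8 km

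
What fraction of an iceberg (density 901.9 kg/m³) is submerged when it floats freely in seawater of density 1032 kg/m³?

87.4%

Submerged fraction = ρ_obj/ρ_fluid = 901.9/1032 = 87.4%.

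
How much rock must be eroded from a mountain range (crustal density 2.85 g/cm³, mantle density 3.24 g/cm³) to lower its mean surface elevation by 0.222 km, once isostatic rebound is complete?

Net drop Δ = e − u = e − e ρ_c/ρ_m = e (ρ_m − ρ_c)/ρ_m.
e = Δ ρ_m/(ρ_m − ρ_c) = 0.222 km × 3.24/0.39 = 1.84 km.

1.84 km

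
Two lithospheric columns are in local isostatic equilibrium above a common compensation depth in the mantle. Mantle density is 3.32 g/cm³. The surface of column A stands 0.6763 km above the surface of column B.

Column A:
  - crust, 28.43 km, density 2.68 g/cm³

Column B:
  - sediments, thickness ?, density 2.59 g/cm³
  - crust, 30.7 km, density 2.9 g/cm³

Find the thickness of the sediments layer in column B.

4.19 km

Take the compensation level at the base of the deeper column (depth z_c below the surface of column A) and equate Σ ρ_i t_i down to z_c; mantle fills any gap and the z_c terms cancel.
Column A: 28.43×2.68 + (z_c − 28.43)×3.32
Column B: 0.6763×0 + x×2.59 + 30.7×2.9 + (z_c − 0.6763 − 30.7 − x)×3.32
The z_c×3.32 term appears on both sides and cancels. Collect the known terms of each column as K = Σ(ρt)_known − 3.32 × (depth of known layers): K_A = 76.1924 − 3.32×28.43 = −18.1952; K_B = 89.03 − 3.32×(0.6763 + 30.7) = −15.139316.
Balance: K_A = K_B − x×(3.32 − 2.59), so x = (K_B − K_A)/(3.32 − 2.59) = 3.05588/0.73 = 4.19 km.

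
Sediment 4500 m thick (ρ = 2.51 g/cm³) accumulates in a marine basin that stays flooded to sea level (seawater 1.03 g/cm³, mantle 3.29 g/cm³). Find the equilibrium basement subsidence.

2950 m

Submarine loading: the sediment displaces seawater, and the subsidence is in turn flooded, so s (ρ_m − ρ_w) = t (ρ_sed − ρ_w).
s = 4500 m × (2.51 − 1.03) / (3.29 − 1.03) = 2950 m.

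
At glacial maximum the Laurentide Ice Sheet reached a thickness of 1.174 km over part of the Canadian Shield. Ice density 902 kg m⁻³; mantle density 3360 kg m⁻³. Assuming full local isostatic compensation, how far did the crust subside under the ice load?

0.315 km

In Airy isostatic equilibrium: the ice load ρ_ice t is balanced by mantle displaced below, ρ_m s.
s = t ρ_ice / ρ_m = 1.174 km × 902/3360 = 0.315 km.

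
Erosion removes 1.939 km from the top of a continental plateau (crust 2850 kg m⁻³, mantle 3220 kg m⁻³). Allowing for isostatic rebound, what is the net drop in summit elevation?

0.223 km

Rebound u = e ρ_c/ρ_m = 1.939 km × 2850/3220 = 1.716 km.
Net surface drop = e − u = 1.939 km − 1.716 km = e (ρ_m − ρ_c)/ρ_m = 0.223 km.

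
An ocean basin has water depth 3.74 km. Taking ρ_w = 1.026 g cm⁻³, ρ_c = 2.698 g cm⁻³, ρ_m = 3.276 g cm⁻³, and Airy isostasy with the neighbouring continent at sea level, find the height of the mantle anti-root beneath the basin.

10.8 km

Equating mass per unit area of the two columns: replacing crust with seawater at the top is compensated by replacing crust with mantle at the base: d (ρ_c − ρ_w) = a (ρ_m − ρ_c).
a = d (ρ_c − ρ_w)/(ρ_m − ρ_c) = 3.74 km × 1.672/0.578 = 10.8 km.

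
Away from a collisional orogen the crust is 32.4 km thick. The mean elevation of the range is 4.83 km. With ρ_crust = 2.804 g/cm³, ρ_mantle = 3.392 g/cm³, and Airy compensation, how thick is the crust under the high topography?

Root depth r = h ρ_c / (ρ_m − ρ_c) = 4.83 km × 2.804 / 0.588 = 23.03 km.
Total thickness = T + h + r = 32.4 km + 4.83 km + 23.03 km = 60.3 km.

60.3 km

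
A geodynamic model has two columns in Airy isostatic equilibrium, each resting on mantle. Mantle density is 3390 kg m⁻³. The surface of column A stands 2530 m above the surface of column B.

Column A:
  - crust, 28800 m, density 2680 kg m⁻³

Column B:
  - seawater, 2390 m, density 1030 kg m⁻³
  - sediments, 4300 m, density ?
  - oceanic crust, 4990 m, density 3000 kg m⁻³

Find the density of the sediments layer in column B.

2390 kg m⁻³

Take the compensation level at the base of the deeper column (depth z_c below the surface of column A) and equate Σ ρ_i t_i down to z_c; mantle fills any gap and the z_c terms cancel.
Column A: 28800×2680 + (z_c − 28800)×3390
Column B: 2530×0 + 2390×1030 + 4300×ρ + 4990×3000 + (z_c − 2530 − 11680)×3390
The z_c×3390 term appears on both sides and cancels. Collect the known terms of each column as K = Σ(ρt)_known − 3390 × (depth of known layers): K_A = 77184000 − 3390×28800 = −20448000; K_B = 17431700 − 3390×(2530 + 11680) = −30740200.
Balance: K_A = K_B + 4300×ρ, so ρ = (K_A − K_B)/4300 = 10292200/4300 = 2390 kg m⁻³.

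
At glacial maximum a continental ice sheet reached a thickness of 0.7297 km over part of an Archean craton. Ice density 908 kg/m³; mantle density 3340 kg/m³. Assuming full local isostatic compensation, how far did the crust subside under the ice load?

0.198 km

Balancing pressure at the compensation depth: the ice load ρ_ice t is balanced by mantle displaced below, ρ_m s.
s = t ρ_ice / ρ_m = 0.7297 km × 908/3340 = 0.198 km.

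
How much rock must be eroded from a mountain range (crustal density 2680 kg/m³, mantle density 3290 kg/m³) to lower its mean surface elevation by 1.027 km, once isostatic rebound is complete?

5.54 km

Net drop Δ = e − u = e − e ρ_c/ρ_m = e (ρ_m − ρ_c)/ρ_m.
e = Δ ρ_m/(ρ_m − ρ_c) = 1.027 km × 3290/610 = 5.54 km.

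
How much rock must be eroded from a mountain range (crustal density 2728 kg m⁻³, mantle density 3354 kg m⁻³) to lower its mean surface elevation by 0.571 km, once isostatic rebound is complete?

3.06 km

Net drop Δ = e − u = e − e ρ_c/ρ_m = e (ρ_m − ρ_c)/ρ_m.
e = Δ ρ_m/(ρ_m − ρ_c) = 0.571 km × 3354/626 = 3.06 km.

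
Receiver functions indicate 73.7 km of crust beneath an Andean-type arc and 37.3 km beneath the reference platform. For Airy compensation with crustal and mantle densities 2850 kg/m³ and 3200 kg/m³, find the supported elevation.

Excess crust Δ = 73.7 km − 37.3 km = 36.4 km, split between elevation h and root r with h + r = Δ.
Airy balance ρ_c h = (ρ_m − ρ_c) r gives r = h ρ_c/(ρ_m − ρ_c), so h (1 + ρ_c/(ρ_m − ρ_c)) = Δ, i.e. h = Δ (ρ_m − ρ_c)/ρ_m.
h = 36.4 km × 350/3200 = 3.98 km.

3.98 km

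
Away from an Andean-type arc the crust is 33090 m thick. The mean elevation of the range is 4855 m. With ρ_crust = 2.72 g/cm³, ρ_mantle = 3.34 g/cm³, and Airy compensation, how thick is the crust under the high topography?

59200 m

Root depth r = h ρ_c / (ρ_m − ρ_c) = 4855 m × 2.72 / 0.62 = 21300 m.
Total thickness = T + h + r = 33090 m + 4855 m + 21300 m = 59200 m.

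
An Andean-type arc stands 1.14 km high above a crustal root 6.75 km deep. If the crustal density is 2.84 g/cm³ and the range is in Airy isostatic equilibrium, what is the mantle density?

Airy balance: ρ_c h = (ρ_m − ρ_c) r → ρ_m = ρ_c (1 + h/r).
ρ_m = 2.84 × (1 + 1.14 km/6.75 km) = 3.32 g/cm³.

3.32 g/cm³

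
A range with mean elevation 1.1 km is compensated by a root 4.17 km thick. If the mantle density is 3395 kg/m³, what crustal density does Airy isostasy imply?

ρ_c h = (ρ_m − ρ_c) r → ρ_c (h + r) = ρ_m r → ρ_c = ρ_m r / (h + r).
ρ_c = 3395 × 4.17 km / (1.1 km + 4.17 km) = 2690 kg/m³.

2690 kg/m³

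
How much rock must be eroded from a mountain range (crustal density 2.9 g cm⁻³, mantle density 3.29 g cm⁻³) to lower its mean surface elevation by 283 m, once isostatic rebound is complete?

2390 m

Net drop Δ = e − u = e − e ρ_c/ρ_m = e (ρ_m − ρ_c)/ρ_m.
e = Δ ρ_m/(ρ_m − ρ_c) = 283 m × 3.29/0.39 = 2390 m.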